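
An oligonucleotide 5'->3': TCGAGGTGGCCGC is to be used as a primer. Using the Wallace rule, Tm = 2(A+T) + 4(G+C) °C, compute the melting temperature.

Base counts: G=6, T=2, A=1, C=4
So N_AT = 3 and N_GC = 10.
Tm = 2×3 + 4×10 = 46°C

46°C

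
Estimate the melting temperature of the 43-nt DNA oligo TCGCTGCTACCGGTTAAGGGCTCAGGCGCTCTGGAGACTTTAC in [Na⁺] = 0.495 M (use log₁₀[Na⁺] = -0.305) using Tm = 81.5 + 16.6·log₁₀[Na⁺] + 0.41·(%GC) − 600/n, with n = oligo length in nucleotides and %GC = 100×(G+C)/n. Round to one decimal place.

Length n = 43. Scanning the sequence gives C=12, G=13, T=11, A=7.
G+C = 25, so %GC = 25/43 × 100 = 58.14%
Salt term: 16.6 × (-0.305) = -5.063
GC term: 0.41 × 58.14 = 23.837; length term: −600/43 = −13.953
Tm = 81.5 + (-5.063) + 23.837 − 13.953 = 86.321 → 86.3°C

86.3°C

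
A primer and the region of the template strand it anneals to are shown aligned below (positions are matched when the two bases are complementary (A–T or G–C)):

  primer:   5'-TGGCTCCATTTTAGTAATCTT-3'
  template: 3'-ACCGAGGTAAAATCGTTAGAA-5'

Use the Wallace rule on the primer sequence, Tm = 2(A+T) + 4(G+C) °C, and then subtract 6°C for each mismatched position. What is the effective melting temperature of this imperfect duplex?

50°C

Primer base counts: A=4, T=10, G=3, C=4 → A+T=14, G+C=7
Perfect-match Tm = 2(14) + 4(7) = 28 + 28 = 56°C
Mismatches (positions where the bases are not complementary): 1 (at position 15)
Effective Tm = 56 − 1×6 = 56 − 6 = 50°C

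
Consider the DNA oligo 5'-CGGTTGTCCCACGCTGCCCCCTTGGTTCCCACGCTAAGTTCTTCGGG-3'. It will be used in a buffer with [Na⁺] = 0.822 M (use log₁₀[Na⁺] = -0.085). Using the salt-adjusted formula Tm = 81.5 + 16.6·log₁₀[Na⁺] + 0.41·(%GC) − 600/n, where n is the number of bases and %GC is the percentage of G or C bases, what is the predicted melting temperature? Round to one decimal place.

93.5°C

Length n = 47. Counting bases: A=4, C=18, T=13, G=12
G+C = 30, so %GC = 30/47 × 100 = 63.83%
Salt term: 16.6 × (-0.085) = -1.411
GC term: 0.41 × 63.83 = 26.17; length term: −600/47 = −12.766
Tm = 81.5 + (-1.411) + 26.17 − 12.766 = 93.493 → 93.5°C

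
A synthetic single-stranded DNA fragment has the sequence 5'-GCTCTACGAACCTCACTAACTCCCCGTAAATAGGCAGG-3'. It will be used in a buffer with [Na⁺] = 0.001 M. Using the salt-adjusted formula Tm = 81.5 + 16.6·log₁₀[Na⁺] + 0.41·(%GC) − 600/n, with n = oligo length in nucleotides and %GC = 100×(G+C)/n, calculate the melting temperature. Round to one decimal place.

Length n = 38. T=7, C=13, G=7, A=11
G+C = 20, so %GC = 20/38 × 100 = 52.632%
Salt term: 16.6 × (-3) = -49.8
GC term: 0.41 × 52.632 = 21.579; length term: −600/38 = −15.789
Tm = 81.5 + (-49.8) + 21.579 − 15.789 = 37.49 → 37.5°C

37.5°C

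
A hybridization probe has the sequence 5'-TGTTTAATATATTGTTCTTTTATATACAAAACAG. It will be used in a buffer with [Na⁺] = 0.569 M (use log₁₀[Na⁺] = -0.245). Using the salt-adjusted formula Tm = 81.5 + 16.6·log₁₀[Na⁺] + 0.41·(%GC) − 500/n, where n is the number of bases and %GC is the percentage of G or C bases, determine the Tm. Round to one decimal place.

Length n = 34. Scanning the sequence gives A=12, G=3, T=16, C=3.
G+C = 6, so %GC = 6/34 × 100 = 17.647%
Salt term: 16.6 × (-0.245) = -4.067
GC term: 0.41 × 17.647 = 7.235; length term: −500/34 = −14.706
Tm = 81.5 + (-4.067) + 7.235 − 14.706 = 69.962 → 70.0°C

70.0°C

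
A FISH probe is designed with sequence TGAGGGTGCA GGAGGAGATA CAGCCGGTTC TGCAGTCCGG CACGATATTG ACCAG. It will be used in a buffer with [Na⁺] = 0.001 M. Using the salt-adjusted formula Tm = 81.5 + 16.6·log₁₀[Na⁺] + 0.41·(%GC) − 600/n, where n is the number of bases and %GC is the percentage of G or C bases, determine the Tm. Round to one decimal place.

Length n = 55. Scanning the sequence gives T=10, A=13, G=20, C=12.
G+C = 32, so %GC = 32/55 × 100 = 58.182%
Salt term: 16.6 × (-3) = -49.8
GC term: 0.41 × 58.182 = 23.855; length term: −600/55 = −10.909
Tm = 81.5 + (-49.8) + 23.855 − 10.909 = 44.646 → 44.6°C

44.6°C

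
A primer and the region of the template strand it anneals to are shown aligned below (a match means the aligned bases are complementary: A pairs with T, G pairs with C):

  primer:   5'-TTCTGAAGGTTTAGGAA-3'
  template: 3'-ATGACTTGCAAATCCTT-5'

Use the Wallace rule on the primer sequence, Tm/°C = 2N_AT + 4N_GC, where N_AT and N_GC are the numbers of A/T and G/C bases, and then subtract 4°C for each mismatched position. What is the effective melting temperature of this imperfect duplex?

Primer base counts: A=5, T=6, G=5, C=1 → A+T=11, G+C=6
Perfect-match Tm = 2(11) + 4(6) = 22 + 24 = 46°C
Mismatches (positions where the bases are not complementary): 2 (at positions 2, 8)
Effective Tm = 46 − 2×4 = 46 − 8 = 38°C

38°C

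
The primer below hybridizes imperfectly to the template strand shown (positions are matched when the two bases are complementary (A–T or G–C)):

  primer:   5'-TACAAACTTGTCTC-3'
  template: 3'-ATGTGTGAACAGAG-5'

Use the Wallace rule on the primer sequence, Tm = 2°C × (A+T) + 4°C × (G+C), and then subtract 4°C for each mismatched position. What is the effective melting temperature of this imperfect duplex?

34°C

Primer base counts: A=4, T=5, G=1, C=4 → A+T=9, G+C=5
Perfect-match Tm = 2(9) + 4(5) = 18 + 20 = 38°C
Mismatches (positions where the bases are not complementary): 1 (at position 5)
Effective Tm = 38 − 1×4 = 38 − 4 = 34°C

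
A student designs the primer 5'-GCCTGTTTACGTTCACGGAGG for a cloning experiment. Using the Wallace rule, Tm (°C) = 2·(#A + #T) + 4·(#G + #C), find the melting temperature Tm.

Counting bases: C=5, G=7, A=3, T=6
So N_AT = 9 and N_GC = 12.
Tm = 2(9) + 4(12) = 18 + 48 = 66°C

66°C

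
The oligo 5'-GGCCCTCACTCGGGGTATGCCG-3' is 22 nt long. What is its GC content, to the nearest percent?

73%

Counting bases: T=4, A=2, G=8, C=8
G+C = 8 + 8 = 16 out of 22 bases
%GC = 16/22 × 100 = 72.73% ≈ 73%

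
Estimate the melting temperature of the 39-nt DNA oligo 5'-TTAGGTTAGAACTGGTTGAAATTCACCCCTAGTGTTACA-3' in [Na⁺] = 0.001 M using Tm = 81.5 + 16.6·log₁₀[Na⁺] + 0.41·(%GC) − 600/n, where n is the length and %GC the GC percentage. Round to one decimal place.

32.1°C

Length n = 39. Base counts: A=11, C=7, T=13, G=8
G+C = 15, so %GC = 15/39 × 100 = 38.462%
Salt term: 16.6 × (-3) = -49.8
GC term: 0.41 × 38.462 = 15.769; length term: −600/39 = −15.385
Tm = 81.5 + (-49.8) + 15.769 − 15.385 = 32.084 → 32.1°C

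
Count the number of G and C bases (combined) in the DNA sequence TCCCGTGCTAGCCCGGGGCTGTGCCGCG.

Scanning the sequence gives A=1, C=11, G=11, T=5.
G+C = 11 + 11 = 22

22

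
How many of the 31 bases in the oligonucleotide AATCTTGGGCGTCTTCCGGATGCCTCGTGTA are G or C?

17

Counting bases: T=10, A=4, C=8, G=9
G+C = 9 + 8 = 17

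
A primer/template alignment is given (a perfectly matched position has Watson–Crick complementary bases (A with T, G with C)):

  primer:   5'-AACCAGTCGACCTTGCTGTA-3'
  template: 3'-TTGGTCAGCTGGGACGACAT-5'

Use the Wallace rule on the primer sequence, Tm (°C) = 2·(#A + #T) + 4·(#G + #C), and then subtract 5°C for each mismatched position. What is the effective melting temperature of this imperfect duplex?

Primer base counts: A=5, T=5, G=4, C=6 → A+T=10, G+C=10
Perfect-match Tm = 2(10) + 4(10) = 20 + 40 = 60°C
Mismatches (positions where the bases are not complementary): 1 (at position 13)
Effective Tm = 60 − 1×5 = 60 − 5 = 55°C

55°C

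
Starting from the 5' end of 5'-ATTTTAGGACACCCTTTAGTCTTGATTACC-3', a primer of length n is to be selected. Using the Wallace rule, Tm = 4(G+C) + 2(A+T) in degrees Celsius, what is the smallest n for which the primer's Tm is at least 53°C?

n = 20

First 19 bases: ATTTTAGGACACCCTTTAG → Tm = 52°C (< 53°C)
First 20 bases: ATTTTAGGACACCCTTTAGT → Tm = 54°C (≥ 53°C)
Each additional base adds 2°C (A/T) or 4°C (G/C), so Tm is non-decreasing in n; n = 20 is the first length to reach 53°C.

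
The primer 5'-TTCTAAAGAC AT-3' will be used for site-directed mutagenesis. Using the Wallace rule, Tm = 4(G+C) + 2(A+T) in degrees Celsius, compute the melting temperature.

Scanning the sequence gives G=1, A=5, T=4, C=2.
So N_AT = 9 and N_GC = 3.
Tm = 2(9) + 4(3) = 18 + 12 = 30°C

30°C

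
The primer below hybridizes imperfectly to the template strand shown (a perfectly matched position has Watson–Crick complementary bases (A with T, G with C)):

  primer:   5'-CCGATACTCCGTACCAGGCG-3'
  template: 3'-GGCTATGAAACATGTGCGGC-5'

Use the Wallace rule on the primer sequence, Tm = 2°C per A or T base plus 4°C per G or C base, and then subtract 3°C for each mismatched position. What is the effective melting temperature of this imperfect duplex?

Primer base counts: A=4, T=3, G=5, C=8 → A+T=7, G+C=13
Perfect-match Tm = 2(7) + 4(13) = 14 + 52 = 66°C
Mismatches (positions where the bases are not complementary): 5 (at positions 9, 10, 15, 16, 18)
Effective Tm = 66 − 5×3 = 66 − 15 = 51°C

51°C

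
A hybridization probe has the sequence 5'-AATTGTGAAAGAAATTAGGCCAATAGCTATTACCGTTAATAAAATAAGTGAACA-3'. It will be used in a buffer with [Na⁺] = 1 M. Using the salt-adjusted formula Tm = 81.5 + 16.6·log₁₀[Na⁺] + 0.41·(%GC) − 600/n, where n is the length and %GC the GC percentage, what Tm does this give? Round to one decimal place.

Length n = 54. C=6, G=9, A=25, T=14
G+C = 15, so %GC = 15/54 × 100 = 27.778%
Salt term: 16.6 × (0) = 0
GC term: 0.41 × 27.778 = 11.389; length term: −600/54 = −11.111
Tm = 81.5 + (0) + 11.389 − 11.111 = 81.778 → 81.8°C

81.8°C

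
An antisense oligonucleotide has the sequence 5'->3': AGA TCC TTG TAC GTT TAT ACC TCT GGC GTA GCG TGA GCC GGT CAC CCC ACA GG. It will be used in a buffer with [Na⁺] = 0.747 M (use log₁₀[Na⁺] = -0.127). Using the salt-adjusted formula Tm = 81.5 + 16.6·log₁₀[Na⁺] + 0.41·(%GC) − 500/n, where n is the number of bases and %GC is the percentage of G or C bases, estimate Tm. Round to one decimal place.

93.2°C

Length n = 53. Counting bases: A=10, C=16, T=13, G=14
G+C = 30, so %GC = 30/53 × 100 = 56.604%
Salt term: 16.6 × (-0.127) = -2.108
GC term: 0.41 × 56.604 = 23.208; length term: −500/53 = −9.434
Tm = 81.5 + (-2.108) + 23.208 − 9.434 = 93.166 → 93.2°C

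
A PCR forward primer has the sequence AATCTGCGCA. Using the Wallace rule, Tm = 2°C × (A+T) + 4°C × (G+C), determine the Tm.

T=2, C=3, A=3, G=2
So N_AT = 5 and N_GC = 5.
Tm = 2(5) + 4(5) = 10 + 20 = 30°C

30°C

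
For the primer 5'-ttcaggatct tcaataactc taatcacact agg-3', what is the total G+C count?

Base counts: A=11, C=8, G=4, T=10
G+C = 4 + 8 = 12

12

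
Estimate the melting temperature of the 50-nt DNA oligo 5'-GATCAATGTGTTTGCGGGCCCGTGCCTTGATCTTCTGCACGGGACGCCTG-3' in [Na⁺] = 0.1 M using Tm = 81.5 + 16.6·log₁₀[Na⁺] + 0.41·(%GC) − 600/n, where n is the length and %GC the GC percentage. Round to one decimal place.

77.5°C

Length n = 50. Base counts: T=14, C=14, A=6, G=16
G+C = 30, so %GC = 30/50 × 100 = 60%
Salt term: 16.6 × (-1) = -16.6
GC term: 0.41 × 60 = 24.6; length term: −600/50 = −12
Tm = 81.5 + (-16.6) + 24.6 − 12 = 77.5 → 77.5°C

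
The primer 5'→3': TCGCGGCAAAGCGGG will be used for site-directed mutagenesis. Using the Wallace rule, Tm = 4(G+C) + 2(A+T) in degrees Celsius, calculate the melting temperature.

Scanning the sequence gives A=3, G=7, C=4, T=1.
AT pairs contribute 4, GC pairs contribute 11.
Tm = 2(4) + 4(11) = 8 + 44 = 52°C

52°C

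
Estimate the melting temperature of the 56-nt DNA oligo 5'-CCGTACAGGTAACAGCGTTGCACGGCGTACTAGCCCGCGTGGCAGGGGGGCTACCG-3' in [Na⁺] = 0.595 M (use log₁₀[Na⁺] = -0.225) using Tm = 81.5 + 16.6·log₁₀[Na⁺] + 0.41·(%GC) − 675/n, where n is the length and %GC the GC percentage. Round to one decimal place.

Length n = 56. T=8, G=21, C=17, A=10
G+C = 38, so %GC = 38/56 × 100 = 67.857%
Salt term: 16.6 × (-0.225) = -3.735
GC term: 0.41 × 67.857 = 27.821; length term: −675/56 = −12.054
Tm = 81.5 + (-3.735) + 27.821 − 12.054 = 93.532 → 93.5°C

93.5°C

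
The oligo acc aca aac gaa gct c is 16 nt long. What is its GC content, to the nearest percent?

Counting bases: A=7, T=1, C=6, G=2
G+C = 2 + 6 = 8 out of 16 bases
%GC = 8/16 × 100 = 50% ≈ 50%

50%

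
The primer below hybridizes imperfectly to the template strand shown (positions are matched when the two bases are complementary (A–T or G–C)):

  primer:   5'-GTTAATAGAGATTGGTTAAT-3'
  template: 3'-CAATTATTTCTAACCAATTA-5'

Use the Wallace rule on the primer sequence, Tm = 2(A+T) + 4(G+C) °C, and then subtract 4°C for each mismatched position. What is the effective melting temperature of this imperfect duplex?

Primer base counts: A=7, T=8, G=5, C=0 → A+T=15, G+C=5
Perfect-match Tm = 2(15) + 4(5) = 30 + 20 = 50°C
Mismatches (positions where the bases are not complementary): 1 (at position 8)
Effective Tm = 50 − 1×4 = 50 − 4 = 46°C

46°C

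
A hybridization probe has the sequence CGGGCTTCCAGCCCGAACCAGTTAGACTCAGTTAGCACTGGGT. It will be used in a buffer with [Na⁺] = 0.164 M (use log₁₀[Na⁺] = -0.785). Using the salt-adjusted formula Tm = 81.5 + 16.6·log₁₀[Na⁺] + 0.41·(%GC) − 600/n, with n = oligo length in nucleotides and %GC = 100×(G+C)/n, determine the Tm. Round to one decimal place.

Length n = 43. Counting bases: A=9, T=9, C=13, G=12
G+C = 25, so %GC = 25/43 × 100 = 58.14%
Salt term: 16.6 × (-0.785) = -13.031
GC term: 0.41 × 58.14 = 23.837; length term: −600/43 = −13.953
Tm = 81.5 + (-13.031) + 23.837 − 13.953 = 78.353 → 78.4°C

78.4°C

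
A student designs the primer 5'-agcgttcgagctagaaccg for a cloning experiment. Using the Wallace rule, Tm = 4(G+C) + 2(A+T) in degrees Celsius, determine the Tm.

60°C

C=5, G=6, T=3, A=5
AT pairs contribute 8, GC pairs contribute 11.
Tm = 2(8) + 4(11) = 16 + 44 = 60°C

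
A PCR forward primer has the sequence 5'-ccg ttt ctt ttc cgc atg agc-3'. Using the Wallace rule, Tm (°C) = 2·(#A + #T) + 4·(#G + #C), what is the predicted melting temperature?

64°C

C=7, A=2, G=4, T=8
A+T = 10, G+C = 11
Tm = 4·11 + 2·10 = 44 + 20 = 64°C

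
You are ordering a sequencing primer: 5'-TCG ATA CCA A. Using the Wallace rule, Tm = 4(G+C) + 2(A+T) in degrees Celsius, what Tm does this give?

28°C

Counting bases: T=2, C=3, G=1, A=4
So N_AT = 6 and N_GC = 4.
Tm = 2×6 + 4×4 = 28°C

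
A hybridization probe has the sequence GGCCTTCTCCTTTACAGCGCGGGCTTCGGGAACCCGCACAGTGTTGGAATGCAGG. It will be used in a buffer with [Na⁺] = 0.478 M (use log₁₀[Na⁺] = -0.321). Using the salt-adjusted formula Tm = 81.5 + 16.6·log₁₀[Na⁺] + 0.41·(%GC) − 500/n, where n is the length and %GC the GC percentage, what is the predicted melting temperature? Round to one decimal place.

Length n = 55. Base counts: T=12, C=16, G=18, A=9
G+C = 34, so %GC = 34/55 × 100 = 61.818%
Salt term: 16.6 × (-0.321) = -5.329
GC term: 0.41 × 61.818 = 25.345; length term: −500/55 = −9.091
Tm = 81.5 + (-5.329) + 25.345 − 9.091 = 92.425 → 92.4°C

92.4°C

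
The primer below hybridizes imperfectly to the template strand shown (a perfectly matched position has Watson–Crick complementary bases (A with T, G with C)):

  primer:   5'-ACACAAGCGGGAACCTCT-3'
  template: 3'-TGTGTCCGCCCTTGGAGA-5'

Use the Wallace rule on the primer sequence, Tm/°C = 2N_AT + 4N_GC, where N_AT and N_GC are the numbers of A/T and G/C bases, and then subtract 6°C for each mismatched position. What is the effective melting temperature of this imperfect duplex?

Primer base counts: A=6, T=2, G=4, C=6 → A+T=8, G+C=10
Perfect-match Tm = 2(8) + 4(10) = 16 + 40 = 56°C
Mismatches (positions where the bases are not complementary): 1 (at position 6)
Effective Tm = 56 − 1×6 = 56 − 6 = 50°C

50°C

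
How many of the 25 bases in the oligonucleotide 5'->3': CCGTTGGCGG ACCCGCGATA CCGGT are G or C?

18

Scanning the sequence gives A=3, G=9, C=9, T=4.
G+C = 9 + 9 = 18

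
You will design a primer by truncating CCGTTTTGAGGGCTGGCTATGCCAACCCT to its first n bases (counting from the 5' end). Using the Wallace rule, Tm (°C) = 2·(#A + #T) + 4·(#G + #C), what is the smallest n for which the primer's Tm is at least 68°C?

n = 22

First 21 bases: CCGTTTTGAGGGCTGGCTATG → Tm = 66°C (< 68°C)
First 22 bases: CCGTTTTGAGGGCTGGCTATGC → Tm = 70°C (≥ 68°C)
Each additional base adds 2°C (A/T) or 4°C (G/C), so Tm is non-decreasing in n; n = 22 is the first length to reach 68°C.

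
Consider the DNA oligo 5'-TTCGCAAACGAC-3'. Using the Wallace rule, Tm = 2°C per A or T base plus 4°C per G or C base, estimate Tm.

Scanning the sequence gives C=4, A=4, G=2, T=2.
A+T = 6, G+C = 6
Tm = 4·6 + 2·6 = 24 + 12 = 36°C

36°C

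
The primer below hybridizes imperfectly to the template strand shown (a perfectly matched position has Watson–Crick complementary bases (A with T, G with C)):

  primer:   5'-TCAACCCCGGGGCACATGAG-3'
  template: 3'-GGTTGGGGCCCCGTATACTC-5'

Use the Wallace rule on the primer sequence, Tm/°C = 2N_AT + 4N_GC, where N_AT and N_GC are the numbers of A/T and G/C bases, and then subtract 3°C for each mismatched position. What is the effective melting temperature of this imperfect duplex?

60°C

Primer base counts: A=5, T=2, G=6, C=7 → A+T=7, G+C=13
Perfect-match Tm = 2(7) + 4(13) = 14 + 52 = 66°C
Mismatches (positions where the bases are not complementary): 2 (at positions 1, 15)
Effective Tm = 66 − 2×3 = 66 − 6 = 60°C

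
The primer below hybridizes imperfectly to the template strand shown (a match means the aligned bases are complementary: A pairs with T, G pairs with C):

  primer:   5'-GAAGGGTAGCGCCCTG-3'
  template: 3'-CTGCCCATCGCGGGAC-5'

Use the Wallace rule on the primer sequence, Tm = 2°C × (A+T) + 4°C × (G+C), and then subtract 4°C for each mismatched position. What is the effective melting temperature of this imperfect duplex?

50°C

Primer base counts: A=3, T=2, G=7, C=4 → A+T=5, G+C=11
Perfect-match Tm = 2(5) + 4(11) = 10 + 44 = 54°C
Mismatches (positions where the bases are not complementary): 1 (at position 3)
Effective Tm = 54 − 1×4 = 54 − 4 = 50°C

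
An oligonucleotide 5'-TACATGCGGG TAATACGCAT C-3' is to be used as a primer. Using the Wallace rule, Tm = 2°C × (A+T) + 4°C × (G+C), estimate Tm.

62°C

Base counts: G=5, T=5, A=6, C=5
A+T = 11, G+C = 10
Tm = 2(11) + 4(10) = 22 + 40 = 62°C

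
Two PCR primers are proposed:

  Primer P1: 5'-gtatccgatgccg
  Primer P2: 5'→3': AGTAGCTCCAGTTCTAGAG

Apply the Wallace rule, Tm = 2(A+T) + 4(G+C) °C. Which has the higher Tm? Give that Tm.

Primer P2, 56°C

Primer P1: A+T=5, G+C=8 → Tm = 2(5)+4(8) = 42°C
Primer P2: A+T=10, G+C=9 → Tm = 2(10)+4(9) = 56°C
42°C vs 56°C → primer P2 is higher.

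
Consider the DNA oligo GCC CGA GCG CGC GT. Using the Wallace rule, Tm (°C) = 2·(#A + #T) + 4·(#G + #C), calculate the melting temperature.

Base counts: T=1, C=6, G=6, A=1
So N_AT = 2 and N_GC = 12.
Tm = 2×2 + 4×12 = 52°C

52°C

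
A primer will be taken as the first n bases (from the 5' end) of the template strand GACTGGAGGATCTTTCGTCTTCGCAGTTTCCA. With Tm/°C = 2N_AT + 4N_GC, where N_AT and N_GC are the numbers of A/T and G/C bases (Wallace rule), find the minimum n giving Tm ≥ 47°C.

n = 16

First 15 bases: GACTGGAGGATCTTT → Tm = 44°C (< 47°C)
First 16 bases: GACTGGAGGATCTTTC → Tm = 48°C (≥ 47°C)
Each additional base adds 2°C (A/T) or 4°C (G/C), so Tm is non-decreasing in n; n = 16 is the first length to reach 47°C.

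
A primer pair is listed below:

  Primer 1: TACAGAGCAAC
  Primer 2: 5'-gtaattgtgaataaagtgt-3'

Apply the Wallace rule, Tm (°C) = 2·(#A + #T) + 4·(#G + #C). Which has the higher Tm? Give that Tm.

Primer 2, 48°C

Primer 1: A+T=6, G+C=5 → Tm = 2(6)+4(5) = 32°C
Primer 2: A+T=14, G+C=5 → Tm = 2(14)+4(5) = 48°C
32°C vs 48°C → primer 2 is higher.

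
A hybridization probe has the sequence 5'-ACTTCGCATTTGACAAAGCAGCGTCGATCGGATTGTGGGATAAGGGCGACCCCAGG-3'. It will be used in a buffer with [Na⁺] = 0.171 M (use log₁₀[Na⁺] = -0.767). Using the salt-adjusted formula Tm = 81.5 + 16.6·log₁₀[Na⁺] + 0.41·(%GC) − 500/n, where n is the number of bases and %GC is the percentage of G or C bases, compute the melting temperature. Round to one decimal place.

Length n = 56. Counting bases: A=14, C=13, G=18, T=11
G+C = 31, so %GC = 31/56 × 100 = 55.357%
Salt term: 16.6 × (-0.767) = -12.732
GC term: 0.41 × 55.357 = 22.696; length term: −500/56 = −8.929
Tm = 81.5 + (-12.732) + 22.696 − 8.929 = 82.535 → 82.5°C

82.5°C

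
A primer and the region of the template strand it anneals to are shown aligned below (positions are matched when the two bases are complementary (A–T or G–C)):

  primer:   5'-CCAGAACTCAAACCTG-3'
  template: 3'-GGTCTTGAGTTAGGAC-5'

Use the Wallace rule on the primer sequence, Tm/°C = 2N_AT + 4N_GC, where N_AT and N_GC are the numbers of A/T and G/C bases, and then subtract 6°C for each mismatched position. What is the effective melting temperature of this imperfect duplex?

Primer base counts: A=6, T=2, G=2, C=6 → A+T=8, G+C=8
Perfect-match Tm = 2(8) + 4(8) = 16 + 32 = 48°C
Mismatches (positions where the bases are not complementary): 1 (at position 12)
Effective Tm = 48 − 1×6 = 48 − 6 = 42°C

42°C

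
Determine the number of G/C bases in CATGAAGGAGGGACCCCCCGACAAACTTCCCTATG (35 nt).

20

A=10, C=12, T=5, G=8
Total G or C: 8 + 12 = 20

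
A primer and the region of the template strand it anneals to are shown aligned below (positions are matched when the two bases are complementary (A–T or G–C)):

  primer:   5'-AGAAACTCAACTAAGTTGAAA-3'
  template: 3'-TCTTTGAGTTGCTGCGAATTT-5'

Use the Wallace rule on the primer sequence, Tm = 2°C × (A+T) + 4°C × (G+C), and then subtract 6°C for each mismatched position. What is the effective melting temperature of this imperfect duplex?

30°C

Primer base counts: A=11, T=4, G=3, C=3 → A+T=15, G+C=6
Perfect-match Tm = 2(15) + 4(6) = 30 + 24 = 54°C
Mismatches (positions where the bases are not complementary): 4 (at positions 12, 14, 16, 18)
Effective Tm = 54 − 4×6 = 54 − 24 = 30°C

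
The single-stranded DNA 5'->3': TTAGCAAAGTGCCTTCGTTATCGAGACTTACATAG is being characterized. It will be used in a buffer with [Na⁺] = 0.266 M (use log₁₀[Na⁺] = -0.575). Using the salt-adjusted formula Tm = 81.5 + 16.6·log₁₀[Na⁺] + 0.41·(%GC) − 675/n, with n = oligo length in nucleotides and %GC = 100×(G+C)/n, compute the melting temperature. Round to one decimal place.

Length n = 35. Counting bases: A=10, T=11, C=7, G=7
G+C = 14, so %GC = 14/35 × 100 = 40%
Salt term: 16.6 × (-0.575) = -9.545
GC term: 0.41 × 40 = 16.4; length term: −675/35 = −19.286
Tm = 81.5 + (-9.545) + 16.4 − 19.286 = 69.069 → 69.1°C

69.1°C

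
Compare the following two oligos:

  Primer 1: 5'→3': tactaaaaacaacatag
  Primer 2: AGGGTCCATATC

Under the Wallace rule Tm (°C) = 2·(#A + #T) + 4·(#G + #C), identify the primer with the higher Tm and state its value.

Primer 1, 42°C

Primer 1: A+T=13, G+C=4 → Tm = 2(13)+4(4) = 42°C
Primer 2: A+T=6, G+C=6 → Tm = 2(6)+4(6) = 36°C
42°C vs 36°C → primer 1 is higher.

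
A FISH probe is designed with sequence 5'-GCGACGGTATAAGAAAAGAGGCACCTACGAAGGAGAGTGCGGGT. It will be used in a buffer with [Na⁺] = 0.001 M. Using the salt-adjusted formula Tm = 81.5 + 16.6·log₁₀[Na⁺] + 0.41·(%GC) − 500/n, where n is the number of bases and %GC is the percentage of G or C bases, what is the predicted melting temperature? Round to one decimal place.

42.7°C

Length n = 44. Scanning the sequence gives A=15, T=5, G=17, C=7.
G+C = 24, so %GC = 24/44 × 100 = 54.545%
Salt term: 16.6 × (-3) = -49.8
GC term: 0.41 × 54.545 = 22.363; length term: −500/44 = −11.364
Tm = 81.5 + (-49.8) + 22.363 − 11.364 = 42.699 → 42.7°C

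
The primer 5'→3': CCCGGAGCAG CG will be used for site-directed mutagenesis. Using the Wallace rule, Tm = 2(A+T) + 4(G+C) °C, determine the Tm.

44°C

Base counts: G=5, C=5, A=2, T=0
So N_AT = 2 and N_GC = 10.
Tm = 2(2) + 4(10) = 4 + 40 = 44°C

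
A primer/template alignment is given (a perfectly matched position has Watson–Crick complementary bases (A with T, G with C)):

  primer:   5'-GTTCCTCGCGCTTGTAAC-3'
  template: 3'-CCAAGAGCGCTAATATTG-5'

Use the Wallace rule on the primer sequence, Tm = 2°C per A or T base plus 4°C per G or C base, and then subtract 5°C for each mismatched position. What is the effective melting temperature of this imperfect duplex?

36°C

Primer base counts: A=2, T=6, G=4, C=6 → A+T=8, G+C=10
Perfect-match Tm = 2(8) + 4(10) = 16 + 40 = 56°C
Mismatches (positions where the bases are not complementary): 4 (at positions 2, 4, 11, 14)
Effective Tm = 56 − 4×5 = 56 − 20 = 36°C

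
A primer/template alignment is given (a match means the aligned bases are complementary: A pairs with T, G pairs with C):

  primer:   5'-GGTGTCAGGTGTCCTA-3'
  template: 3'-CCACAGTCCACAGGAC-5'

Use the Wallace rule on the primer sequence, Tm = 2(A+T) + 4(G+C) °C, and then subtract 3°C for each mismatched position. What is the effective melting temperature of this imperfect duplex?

Primer base counts: A=2, T=5, G=6, C=3 → A+T=7, G+C=9
Perfect-match Tm = 2(7) + 4(9) = 14 + 36 = 50°C
Mismatches (positions where the bases are not complementary): 1 (at position 16)
Effective Tm = 50 − 1×3 = 50 − 3 = 47°C

47°C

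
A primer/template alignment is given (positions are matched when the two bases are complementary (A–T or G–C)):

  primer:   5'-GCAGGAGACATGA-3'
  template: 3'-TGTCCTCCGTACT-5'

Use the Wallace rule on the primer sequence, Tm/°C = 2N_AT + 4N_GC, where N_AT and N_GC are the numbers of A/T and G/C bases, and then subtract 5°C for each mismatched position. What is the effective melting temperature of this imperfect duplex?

30°C

Primer base counts: A=5, T=1, G=5, C=2 → A+T=6, G+C=7
Perfect-match Tm = 2(6) + 4(7) = 12 + 28 = 40°C
Mismatches (positions where the bases are not complementary): 2 (at positions 1, 8)
Effective Tm = 40 − 2×5 = 40 − 10 = 30°C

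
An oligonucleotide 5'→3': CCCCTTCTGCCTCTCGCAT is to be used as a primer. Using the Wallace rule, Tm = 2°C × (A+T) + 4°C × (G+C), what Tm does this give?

62°C

Scanning the sequence gives A=1, T=6, G=2, C=10.
A+T = 7, G+C = 12
Tm = 4·12 + 2·7 = 48 + 14 = 62°C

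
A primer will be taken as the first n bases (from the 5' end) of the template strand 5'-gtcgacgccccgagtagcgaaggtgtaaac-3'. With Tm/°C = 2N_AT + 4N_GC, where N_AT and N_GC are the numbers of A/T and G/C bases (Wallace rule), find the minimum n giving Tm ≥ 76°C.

n = 23

First 22 bases: GTCGACGCCCCGAGTAGCGAAG → Tm = 74°C (< 76°C)
First 23 bases: GTCGACGCCCCGAGTAGCGAAGG → Tm = 78°C (≥ 76°C)
Each additional base adds 2°C (A/T) or 4°C (G/C), so Tm is non-decreasing in n; n = 23 is the first length to reach 76°C.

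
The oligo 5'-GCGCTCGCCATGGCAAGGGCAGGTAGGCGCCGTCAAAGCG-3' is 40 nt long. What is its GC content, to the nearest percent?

70%

C=12, A=8, T=4, G=16
G+C = 16 + 12 = 28 out of 40 bases
%GC = 28/40 × 100 = 70% ≈ 70%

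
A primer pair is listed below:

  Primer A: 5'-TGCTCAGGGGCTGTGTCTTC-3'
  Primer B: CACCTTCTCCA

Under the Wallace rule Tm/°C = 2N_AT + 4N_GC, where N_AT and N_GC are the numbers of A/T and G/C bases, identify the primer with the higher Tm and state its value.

Primer A: A+T=8, G+C=12 → Tm = 2(8)+4(12) = 64°C
Primer B: A+T=5, G+C=6 → Tm = 2(5)+4(6) = 34°C
64°C vs 34°C → primer A is higher.

Primer A, 64°C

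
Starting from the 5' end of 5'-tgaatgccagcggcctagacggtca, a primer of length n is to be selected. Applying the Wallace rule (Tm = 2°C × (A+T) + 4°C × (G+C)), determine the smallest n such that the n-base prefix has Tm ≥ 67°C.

n = 21

First 20 bases: TGAATGCCAGCGGCCTAGAC → Tm = 64°C (< 67°C)
First 21 bases: TGAATGCCAGCGGCCTAGACG → Tm = 68°C (≥ 67°C)
Each additional base adds 2°C (A/T) or 4°C (G/C), so Tm is non-decreasing in n; n = 21 is the first length to reach 67°C.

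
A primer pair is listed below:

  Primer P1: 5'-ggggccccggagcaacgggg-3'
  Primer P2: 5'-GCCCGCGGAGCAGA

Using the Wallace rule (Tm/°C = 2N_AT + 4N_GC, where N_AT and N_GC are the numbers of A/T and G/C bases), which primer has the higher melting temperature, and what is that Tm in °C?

Primer P1, 74°C

Primer P1: A+T=3, G+C=17 → Tm = 2(3)+4(17) = 74°C
Primer P2: A+T=3, G+C=11 → Tm = 2(3)+4(11) = 50°C
74°C vs 50°C → primer P1 is higher.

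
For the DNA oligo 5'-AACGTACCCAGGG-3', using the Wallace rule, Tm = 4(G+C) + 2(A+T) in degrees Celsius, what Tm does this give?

42°C

Counting bases: C=4, G=4, A=4, T=1
A+T = 5, G+C = 8
Tm = 2(5) + 4(8) = 10 + 32 = 42°C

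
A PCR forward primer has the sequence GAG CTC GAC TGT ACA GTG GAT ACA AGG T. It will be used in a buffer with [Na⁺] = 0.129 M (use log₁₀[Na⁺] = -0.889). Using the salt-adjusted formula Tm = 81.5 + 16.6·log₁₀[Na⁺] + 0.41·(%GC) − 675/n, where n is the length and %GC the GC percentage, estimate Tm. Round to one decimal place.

Length n = 28. Scanning the sequence gives G=9, C=5, T=6, A=8.
G+C = 14, so %GC = 14/28 × 100 = 50%
Salt term: 16.6 × (-0.889) = -14.757
GC term: 0.41 × 50 = 20.5; length term: −675/28 = −24.107
Tm = 81.5 + (-14.757) + 20.5 − 24.107 = 63.136 → 63.1°C

63.1°C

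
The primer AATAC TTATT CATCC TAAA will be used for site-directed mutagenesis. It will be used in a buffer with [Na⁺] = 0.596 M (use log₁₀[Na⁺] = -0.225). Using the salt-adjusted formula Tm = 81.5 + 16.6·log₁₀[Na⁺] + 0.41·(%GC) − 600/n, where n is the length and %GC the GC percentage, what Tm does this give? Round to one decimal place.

54.8°C

Length n = 19. Base counts: A=8, T=7, C=4, G=0
G+C = 4, so %GC = 4/19 × 100 = 21.053%
Salt term: 16.6 × (-0.225) = -3.735
GC term: 0.41 × 21.053 = 8.632; length term: −600/19 = −31.579
Tm = 81.5 + (-3.735) + 8.632 − 31.579 = 54.818 → 54.8°C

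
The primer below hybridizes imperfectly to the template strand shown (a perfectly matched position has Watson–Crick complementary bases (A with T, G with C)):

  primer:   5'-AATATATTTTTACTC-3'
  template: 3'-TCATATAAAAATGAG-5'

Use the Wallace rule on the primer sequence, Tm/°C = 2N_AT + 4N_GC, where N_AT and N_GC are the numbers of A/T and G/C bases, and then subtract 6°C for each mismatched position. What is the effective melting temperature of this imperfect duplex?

Primer base counts: A=5, T=8, G=0, C=2 → A+T=13, G+C=2
Perfect-match Tm = 2(13) + 4(2) = 26 + 8 = 34°C
Mismatches (positions where the bases are not complementary): 1 (at position 2)
Effective Tm = 34 − 1×6 = 34 − 6 = 28°C

28°C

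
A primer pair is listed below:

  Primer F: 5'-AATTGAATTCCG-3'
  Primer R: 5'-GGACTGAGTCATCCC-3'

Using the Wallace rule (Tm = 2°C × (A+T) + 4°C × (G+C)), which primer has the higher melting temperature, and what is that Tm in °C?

Primer R, 48°C

Primer F: A+T=8, G+C=4 → Tm = 2(8)+4(4) = 32°C
Primer R: A+T=6, G+C=9 → Tm = 2(6)+4(9) = 48°C
32°C vs 48°C → primer R is higher.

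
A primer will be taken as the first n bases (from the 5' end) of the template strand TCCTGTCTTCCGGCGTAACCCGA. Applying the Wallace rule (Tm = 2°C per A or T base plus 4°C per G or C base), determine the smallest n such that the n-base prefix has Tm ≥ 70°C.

n = 22

First 21 bases: TCCTGTCTTCCGGCGTAACCC → Tm = 68°C (< 70°C)
First 22 bases: TCCTGTCTTCCGGCGTAACCCG → Tm = 72°C (≥ 70°C)
Each additional base adds 2°C (A/T) or 4°C (G/C), so Tm is non-decreasing in n; n = 22 is the first length to reach 70°C.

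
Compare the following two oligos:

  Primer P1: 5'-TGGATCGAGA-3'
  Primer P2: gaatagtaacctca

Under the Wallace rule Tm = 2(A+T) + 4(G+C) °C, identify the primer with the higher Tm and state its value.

Primer P1: A+T=5, G+C=5 → Tm = 2(5)+4(5) = 30°C
Primer P2: A+T=9, G+C=5 → Tm = 2(9)+4(5) = 38°C
30°C vs 38°C → primer P2 is higher.

Primer P2, 38°C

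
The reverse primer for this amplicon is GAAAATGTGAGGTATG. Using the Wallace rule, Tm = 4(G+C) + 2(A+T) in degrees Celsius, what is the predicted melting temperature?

Counting bases: C=0, A=6, T=4, G=6
A+T = 10, G+C = 6
Tm = 4·6 + 2·10 = 24 + 20 = 44°C

44°C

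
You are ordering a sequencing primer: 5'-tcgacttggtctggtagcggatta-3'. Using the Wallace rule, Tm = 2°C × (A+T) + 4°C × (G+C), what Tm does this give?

T=8, A=4, G=8, C=4
A+T = 12, G+C = 12
Tm = 2×12 + 4×12 = 72°C

72°C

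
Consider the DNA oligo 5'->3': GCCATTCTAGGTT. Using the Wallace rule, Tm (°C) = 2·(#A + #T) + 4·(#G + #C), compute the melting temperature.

38°C

Counting bases: G=3, A=2, C=3, T=5
A+T = 7, G+C = 6
Tm = 2×7 + 4×6 = 38°C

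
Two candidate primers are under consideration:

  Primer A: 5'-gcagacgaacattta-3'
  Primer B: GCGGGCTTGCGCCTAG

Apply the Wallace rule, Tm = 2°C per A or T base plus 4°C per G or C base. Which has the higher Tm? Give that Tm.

Primer A: A+T=9, G+C=6 → Tm = 2(9)+4(6) = 42°C
Primer B: A+T=4, G+C=12 → Tm = 2(4)+4(12) = 56°C
42°C vs 56°C → primer B is higher.

Primer B, 56°C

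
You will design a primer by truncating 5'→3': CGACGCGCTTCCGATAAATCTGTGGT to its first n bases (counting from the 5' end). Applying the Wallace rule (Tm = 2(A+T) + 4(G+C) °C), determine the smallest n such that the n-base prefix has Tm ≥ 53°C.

n = 17

First 16 bases: CGACGCGCTTCCGATA → Tm = 52°C (< 53°C)
First 17 bases: CGACGCGCTTCCGATAA → Tm = 54°C (≥ 53°C)
Since every base adds ≥2°C, Tm only increases with n, so the threshold is first crossed at n = 17.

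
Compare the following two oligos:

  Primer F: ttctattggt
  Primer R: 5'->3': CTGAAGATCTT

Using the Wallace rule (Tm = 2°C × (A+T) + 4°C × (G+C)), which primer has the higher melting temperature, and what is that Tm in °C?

Primer R, 30°C

Primer F: A+T=7, G+C=3 → Tm = 2(7)+4(3) = 26°C
Primer R: A+T=7, G+C=4 → Tm = 2(7)+4(4) = 30°C
26°C vs 30°C → primer R is higher.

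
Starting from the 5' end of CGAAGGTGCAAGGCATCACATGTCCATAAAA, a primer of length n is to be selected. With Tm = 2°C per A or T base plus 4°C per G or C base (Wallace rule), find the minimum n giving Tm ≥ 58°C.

n = 19

First 18 bases: CGAAGGTGCAAGGCATCA → Tm = 56°C (< 58°C)
First 19 bases: CGAAGGTGCAAGGCATCAC → Tm = 60°C (≥ 58°C)
Each additional base adds 2°C (A/T) or 4°C (G/C), so Tm is non-decreasing in n; n = 19 is the first length to reach 58°C.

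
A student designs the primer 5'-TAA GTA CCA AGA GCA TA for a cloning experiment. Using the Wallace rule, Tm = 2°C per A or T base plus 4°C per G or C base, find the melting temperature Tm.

46°C

Scanning the sequence gives A=8, C=3, T=3, G=3.
A+T = 11, G+C = 6
Tm = 2×11 + 4×6 = 46°C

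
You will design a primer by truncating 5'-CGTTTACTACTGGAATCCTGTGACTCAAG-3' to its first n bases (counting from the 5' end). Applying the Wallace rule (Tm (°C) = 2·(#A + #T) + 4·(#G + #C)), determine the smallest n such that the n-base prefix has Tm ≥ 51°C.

First 17 bases: CGTTTACTACTGGAATC → Tm = 48°C (< 51°C)
First 18 bases: CGTTTACTACTGGAATCC → Tm = 52°C (≥ 51°C)
Each additional base adds 2°C (A/T) or 4°C (G/C), so Tm is non-decreasing in n; n = 18 is the first length to reach 51°C.

n = 18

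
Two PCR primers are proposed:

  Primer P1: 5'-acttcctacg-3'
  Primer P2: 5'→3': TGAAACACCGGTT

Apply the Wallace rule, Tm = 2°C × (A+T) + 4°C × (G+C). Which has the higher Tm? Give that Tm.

Primer P1: A+T=5, G+C=5 → Tm = 2(5)+4(5) = 30°C
Primer P2: A+T=7, G+C=6 → Tm = 2(7)+4(6) = 38°C
30°C vs 38°C → primer P2 is higher.

Primer P2, 38°C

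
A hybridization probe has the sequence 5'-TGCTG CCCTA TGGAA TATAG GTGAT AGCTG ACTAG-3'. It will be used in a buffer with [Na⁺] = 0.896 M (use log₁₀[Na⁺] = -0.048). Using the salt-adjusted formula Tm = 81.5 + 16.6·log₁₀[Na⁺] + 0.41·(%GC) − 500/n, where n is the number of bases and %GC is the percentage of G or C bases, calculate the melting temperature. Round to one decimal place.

85.2°C

Length n = 35. Counting bases: C=6, T=10, G=10, A=9
G+C = 16, so %GC = 16/35 × 100 = 45.714%
Salt term: 16.6 × (-0.048) = -0.797
GC term: 0.41 × 45.714 = 18.743; length term: −500/35 = −14.286
Tm = 81.5 + (-0.797) + 18.743 − 14.286 = 85.16 → 85.2°C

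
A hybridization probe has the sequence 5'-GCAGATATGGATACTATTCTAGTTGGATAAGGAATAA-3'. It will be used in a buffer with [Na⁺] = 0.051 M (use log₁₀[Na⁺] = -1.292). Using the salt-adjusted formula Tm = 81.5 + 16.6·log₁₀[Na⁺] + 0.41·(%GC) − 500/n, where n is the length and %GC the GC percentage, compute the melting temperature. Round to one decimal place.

Length n = 37. Counting bases: C=3, T=11, G=9, A=14
G+C = 12, so %GC = 12/37 × 100 = 32.432%
Salt term: 16.6 × (-1.292) = -21.447
GC term: 0.41 × 32.432 = 13.297; length term: −500/37 = −13.514
Tm = 81.5 + (-21.447) + 13.297 − 13.514 = 59.836 → 59.8°C

59.8°C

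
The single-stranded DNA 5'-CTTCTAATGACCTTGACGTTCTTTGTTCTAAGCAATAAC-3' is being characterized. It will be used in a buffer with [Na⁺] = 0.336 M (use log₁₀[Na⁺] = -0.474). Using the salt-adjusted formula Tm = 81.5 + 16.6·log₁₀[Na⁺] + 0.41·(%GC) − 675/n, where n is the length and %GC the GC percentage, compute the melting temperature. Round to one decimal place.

71.0°C

Length n = 39. Base counts: C=9, A=10, T=15, G=5
G+C = 14, so %GC = 14/39 × 100 = 35.897%
Salt term: 16.6 × (-0.474) = -7.868
GC term: 0.41 × 35.897 = 14.718; length term: −675/39 = −17.308
Tm = 81.5 + (-7.868) + 14.718 − 17.308 = 71.042 → 71.0°C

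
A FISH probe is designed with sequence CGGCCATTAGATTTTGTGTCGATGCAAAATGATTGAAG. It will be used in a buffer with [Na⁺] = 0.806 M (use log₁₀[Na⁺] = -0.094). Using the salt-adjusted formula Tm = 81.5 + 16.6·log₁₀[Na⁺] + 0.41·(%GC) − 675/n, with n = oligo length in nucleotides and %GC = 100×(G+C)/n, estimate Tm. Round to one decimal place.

Length n = 38. C=5, G=10, A=11, T=12
G+C = 15, so %GC = 15/38 × 100 = 39.474%
Salt term: 16.6 × (-0.094) = -1.56
GC term: 0.41 × 39.474 = 16.184; length term: −675/38 = −17.763
Tm = 81.5 + (-1.56) + 16.184 − 17.763 = 78.361 → 78.4°C

78.4°C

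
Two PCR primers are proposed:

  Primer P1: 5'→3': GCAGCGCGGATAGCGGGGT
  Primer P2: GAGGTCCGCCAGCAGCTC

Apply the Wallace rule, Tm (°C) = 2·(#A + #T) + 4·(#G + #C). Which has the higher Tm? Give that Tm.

Primer P1: A+T=5, G+C=14 → Tm = 2(5)+4(14) = 66°C
Primer P2: A+T=5, G+C=13 → Tm = 2(5)+4(13) = 62°C
66°C vs 62°C → primer P1 is higher.

Primer P1, 66°C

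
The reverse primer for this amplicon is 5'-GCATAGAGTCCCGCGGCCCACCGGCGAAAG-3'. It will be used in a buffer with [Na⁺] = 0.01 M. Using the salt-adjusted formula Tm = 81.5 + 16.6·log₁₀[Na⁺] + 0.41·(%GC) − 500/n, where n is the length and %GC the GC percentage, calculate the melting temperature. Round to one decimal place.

Length n = 30. Base counts: G=10, A=7, T=2, C=11
G+C = 21, so %GC = 21/30 × 100 = 70%
Salt term: 16.6 × (-2) = -33.2
GC term: 0.41 × 70 = 28.7; length term: −500/30 = −16.667
Tm = 81.5 + (-33.2) + 28.7 − 16.667 = 60.333 → 60.3°C

60.3°C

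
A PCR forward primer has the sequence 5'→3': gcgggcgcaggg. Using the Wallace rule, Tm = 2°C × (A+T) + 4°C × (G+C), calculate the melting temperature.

Counting bases: C=3, G=8, T=0, A=1
AT pairs contribute 1, GC pairs contribute 11.
Tm = 2×1 + 4×11 = 46°C

46°C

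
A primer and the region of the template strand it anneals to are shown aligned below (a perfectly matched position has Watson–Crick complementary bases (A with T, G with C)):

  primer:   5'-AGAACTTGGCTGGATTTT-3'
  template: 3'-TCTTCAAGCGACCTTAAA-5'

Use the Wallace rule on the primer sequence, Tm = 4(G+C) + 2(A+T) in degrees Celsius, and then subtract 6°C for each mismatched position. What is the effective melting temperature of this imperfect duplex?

32°C

Primer base counts: A=4, T=7, G=5, C=2 → A+T=11, G+C=7
Perfect-match Tm = 2(11) + 4(7) = 22 + 28 = 50°C
Mismatches (positions where the bases are not complementary): 3 (at positions 5, 8, 15)
Effective Tm = 50 − 3×6 = 50 − 18 = 32°C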